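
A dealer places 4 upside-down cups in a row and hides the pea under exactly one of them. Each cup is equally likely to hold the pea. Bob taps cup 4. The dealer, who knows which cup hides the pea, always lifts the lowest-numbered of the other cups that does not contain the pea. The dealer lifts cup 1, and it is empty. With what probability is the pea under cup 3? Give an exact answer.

Condition on the true location of the pea.
If it is under cup 1 (prior 1/4): the dealer opened cup 1, so this case is ruled out; weight (1/4)·0 = 0.
If it is under any of cups 2, 3, and 4 (prior 1/4 each): cup 1 is the lowest-numbered option available, probability 1; weight (1/4)·1 = 1/4 each.
The weights sum to 3/4.
So P(the pea under cup 3 | the dealer opened cup 1) = (1/4) / (3/4) = 1/3.

1/3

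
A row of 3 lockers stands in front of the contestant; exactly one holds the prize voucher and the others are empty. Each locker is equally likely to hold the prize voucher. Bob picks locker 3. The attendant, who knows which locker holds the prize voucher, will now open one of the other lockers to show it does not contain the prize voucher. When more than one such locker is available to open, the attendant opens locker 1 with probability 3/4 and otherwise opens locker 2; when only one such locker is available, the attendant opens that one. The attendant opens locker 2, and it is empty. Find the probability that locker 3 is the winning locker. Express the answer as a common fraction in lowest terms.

Apply Bayes' rule, conditioning on where the prize voucher actually is.
If it is in locker 1 (prior 1/3): only locker 2 is available, probability 1; weight (1/3)·1 = 1/3.
If it is in locker 2 (prior 1/3): the attendant opened locker 2, so this case is ruled out; weight (1/3)·0 = 0.
If it is in locker 3 (prior 1/3): locker 1 is available but not opened, probability 1/4; weight (1/3)·(1/4) = 1/12.
The weights sum to 5/12.
So P(the prize voucher in locker 3 | the attendant opened locker 2) = (1/12) / (5/12) = 1/5.

1/5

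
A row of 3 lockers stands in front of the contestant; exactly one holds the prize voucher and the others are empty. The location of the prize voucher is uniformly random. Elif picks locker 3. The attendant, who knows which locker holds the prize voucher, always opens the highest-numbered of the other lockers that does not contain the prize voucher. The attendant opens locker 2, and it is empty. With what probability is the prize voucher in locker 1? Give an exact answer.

Condition on the true location of the prize voucher.
If it is in either of lockers 1 and 3 (prior 1/3 each): locker 2 is the highest-numbered option available, probability 1; weight (1/3)·1 = 1/3 each.
If it is in locker 2 (prior 1/3): the attendant opened locker 2, so this case is ruled out; weight (1/3)·0 = 0.
The weights sum to 2/3.
So P(the prize voucher in locker 1 | the attendant opened locker 2) = (1/3) / (2/3) = 1/2.

1/2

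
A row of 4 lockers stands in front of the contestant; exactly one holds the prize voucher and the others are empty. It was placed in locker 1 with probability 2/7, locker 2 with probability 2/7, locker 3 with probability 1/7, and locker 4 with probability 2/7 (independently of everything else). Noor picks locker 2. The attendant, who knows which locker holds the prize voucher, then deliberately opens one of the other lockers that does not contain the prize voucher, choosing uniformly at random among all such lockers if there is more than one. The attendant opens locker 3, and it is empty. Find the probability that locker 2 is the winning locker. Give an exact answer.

1/4

Condition on the true location of the prize voucher.
If it is in either of lockers 1 and 4 (prior 2/7 each): the attendant has 2 equally likely choices, so probability 1/2; weight (2/7)·(1/2) = 1/7 each.
If it is in locker 2 (prior 2/7): the attendant has 3 equally likely choices, so probability 1/3; weight (2/7)·(1/3) = 2/21.
If it is in locker 3 (prior 1/7): the attendant opened locker 3, so this case is ruled out; weight (1/7)·0 = 0.
The weights sum to 8/21.
So P(the prize voucher in locker 2 | the attendant opened locker 3) = (2/21) / (8/21) = 1/4.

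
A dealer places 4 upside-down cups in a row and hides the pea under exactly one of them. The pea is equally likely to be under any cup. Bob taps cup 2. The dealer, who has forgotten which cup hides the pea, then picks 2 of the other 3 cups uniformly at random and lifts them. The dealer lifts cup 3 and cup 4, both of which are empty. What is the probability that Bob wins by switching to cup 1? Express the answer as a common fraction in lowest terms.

Condition on the true location of the pea.
If it is under either of cups 1 and 2 (prior 1/4 each): the dealer picks exactly this set with probability 1/3 regardless, and none is the prize; weight (1/4)·(1/3) = 1/12 each.
If it is under either of cups 3 and 4 (prior 1/4 each): that cup was opened and seen not to hold the prize — ruled out; weight (1/4)·0 = 0 each.
The weights sum to 1/6.
So P(the pea under cup 1 | the dealer opened cup 3 and cup 4) = (1/12) / (1/6) = 1/2.

1/2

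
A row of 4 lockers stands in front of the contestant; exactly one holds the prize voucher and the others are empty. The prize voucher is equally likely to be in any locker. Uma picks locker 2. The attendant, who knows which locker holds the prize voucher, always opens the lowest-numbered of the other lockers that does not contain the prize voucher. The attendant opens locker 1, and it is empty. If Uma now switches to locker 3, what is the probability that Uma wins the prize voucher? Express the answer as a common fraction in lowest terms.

1/3

Apply Bayes' rule, conditioning on where the prize voucher actually is.
If it is in locker 1 (prior 1/4): the attendant opened locker 1, so this case is ruled out; weight (1/4)·0 = 0.
If it is in any of lockers 2, 3, and 4 (prior 1/4 each): locker 1 is the lowest-numbered option available, probability 1; weight (1/4)·1 = 1/4 each.
The weights sum to 3/4.
So P(the prize voucher in locker 3 | the attendant opened locker 1) = (1/4) / (3/4) = 1/3.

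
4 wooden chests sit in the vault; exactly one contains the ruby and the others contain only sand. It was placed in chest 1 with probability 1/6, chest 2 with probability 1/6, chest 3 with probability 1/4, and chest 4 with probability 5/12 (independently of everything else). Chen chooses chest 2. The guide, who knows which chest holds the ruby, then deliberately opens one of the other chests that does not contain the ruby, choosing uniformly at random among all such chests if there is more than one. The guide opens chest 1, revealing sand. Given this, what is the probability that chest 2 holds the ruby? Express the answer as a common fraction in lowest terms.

1/7

Consider each possible location of the ruby in turn.
If it is in chest 1 (prior 1/6): the guide opened chest 1, so this case is ruled out; weight (1/6)·0 = 0.
If it is in chest 2 (prior 1/6): the guide has 3 equally likely choices, so probability 1/3; weight (1/6)·(1/3) = 1/18.
If it is in chest 3 (prior 1/4): the guide has 2 equally likely choices, so probability 1/2; weight (1/4)·(1/2) = 1/8.
If it is in chest 4 (prior 5/12): the guide has 2 equally likely choices, so probability 1/2; weight (5/12)·(1/2) = 5/24.
The weights sum to 7/18.
So P(the ruby in chest 2 | the guide opened chest 1) = (1/18) / (7/18) = 1/7.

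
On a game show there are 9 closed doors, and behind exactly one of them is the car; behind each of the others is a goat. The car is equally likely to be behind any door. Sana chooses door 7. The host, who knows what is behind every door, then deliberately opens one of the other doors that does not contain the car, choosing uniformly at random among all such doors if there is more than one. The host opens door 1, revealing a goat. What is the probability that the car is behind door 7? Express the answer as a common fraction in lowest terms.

1/9

Consider each possible location of the car in turn.
If it is behind door 1 (prior 1/9): the host opened door 1, so this case is ruled out; weight (1/9)·0 = 0.
If it is behind any of doors 2, 3, 4, 5, 6, 8, and 9 (prior 1/9 each): the host has 7 equally likely choices, so probability 1/7; weight (1/9)·(1/7) = 1/63 each.
If it is behind door 7 (prior 1/9): the host has 8 equally likely choices, so probability 1/8; weight (1/9)·(1/8) = 1/72.
The weights sum to 1/8.
So P(the car behind door 7 | the host opened door 1) = (1/72) / (1/8) = 1/9.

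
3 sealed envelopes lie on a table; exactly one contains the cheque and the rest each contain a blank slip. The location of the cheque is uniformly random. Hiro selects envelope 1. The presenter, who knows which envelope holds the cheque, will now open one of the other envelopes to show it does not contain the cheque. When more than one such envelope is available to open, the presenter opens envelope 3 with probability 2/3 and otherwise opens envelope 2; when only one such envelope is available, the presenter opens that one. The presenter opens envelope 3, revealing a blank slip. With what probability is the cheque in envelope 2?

Condition on the true location of the cheque.
If it is in envelope 1 (prior 1/3): envelope 3 is available, opened with probability 2/3; weight (1/3)·(2/3) = 2/9.
If it is in envelope 2 (prior 1/3): only envelope 3 is available, probability 1; weight (1/3)·1 = 1/3.
If it is in envelope 3 (prior 1/3): the presenter opened envelope 3, so this case is ruled out; weight (1/3)·0 = 0.
The weights sum to 5/9.
So P(the cheque in envelope 2 | the presenter opened envelope 3) = (1/3) / (5/9) = 3/5.

3/5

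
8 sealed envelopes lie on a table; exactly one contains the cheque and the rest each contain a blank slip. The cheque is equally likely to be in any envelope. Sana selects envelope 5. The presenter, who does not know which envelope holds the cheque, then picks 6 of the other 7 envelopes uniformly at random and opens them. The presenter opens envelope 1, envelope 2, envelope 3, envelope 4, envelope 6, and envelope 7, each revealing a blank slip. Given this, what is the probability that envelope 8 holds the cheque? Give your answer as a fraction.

Condition on the true location of the cheque.
If it is in any of envelopes 1, 2, 3, 4, 6, and 7 (prior 1/8 each): that envelope was opened and seen not to hold the prize — ruled out; weight (1/8)·0 = 0 each.
If it is in either of envelopes 5 and 8 (prior 1/8 each): the presenter picks exactly this set with probability 1/7 regardless, and none is the prize; weight (1/8)·(1/7) = 1/56 each.
The weights sum to 1/28.
So P(the cheque in envelope 8 | the presenter opened envelope 1, envelope 2, envelope 3, envelope 4, envelope 6, and envelope 7) = (1/56) / (1/28) = 1/2.

1/2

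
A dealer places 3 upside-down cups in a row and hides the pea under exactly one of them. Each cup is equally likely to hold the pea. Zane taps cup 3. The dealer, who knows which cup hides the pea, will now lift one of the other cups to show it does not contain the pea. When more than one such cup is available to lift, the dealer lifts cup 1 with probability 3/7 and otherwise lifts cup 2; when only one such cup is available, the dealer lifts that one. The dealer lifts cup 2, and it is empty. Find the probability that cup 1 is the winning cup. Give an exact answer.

7/11

Consider each possible location of the pea in turn.
If it is under cup 1 (prior 1/3): only cup 2 is available, probability 1; weight (1/3)·1 = 1/3.
If it is under cup 2 (prior 1/3): the dealer opened cup 2, so this case is ruled out; weight (1/3)·0 = 0.
If it is under cup 3 (prior 1/3): cup 1 is available but not opened, probability 4/7; weight (1/3)·(4/7) = 4/21.
The weights sum to 11/21.
So P(the pea under cup 1 | the dealer opened cup 2) = (1/3) / (11/21) = 7/11.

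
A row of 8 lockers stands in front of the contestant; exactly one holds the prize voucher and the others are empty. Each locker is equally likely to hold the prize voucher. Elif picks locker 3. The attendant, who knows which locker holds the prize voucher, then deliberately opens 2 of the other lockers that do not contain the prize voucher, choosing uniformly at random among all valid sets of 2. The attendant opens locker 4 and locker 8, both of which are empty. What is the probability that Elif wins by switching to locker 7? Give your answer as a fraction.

7/40

Consider each possible location of the prize voucher in turn.
If it is in any of lockers 1, 2, 5, 6, and 7 (prior 1/8 each): the attendant has 15 equally likely choices, so probability 1/15; weight (1/8)·(1/15) = 1/120 each.
If it is in locker 3 (prior 1/8): the attendant has 21 equally likely choices, so probability 1/21; weight (1/8)·(1/21) = 1/168.
If it is in either of lockers 4 and 8 (prior 1/8 each): that locker was opened and seen not to hold the prize — ruled out; weight (1/8)·0 = 0 each.
The weights sum to 1/21.
So P(the prize voucher in locker 7 | the attendant opened locker 4 and locker 8) = (1/120) / (1/21) = 7/40.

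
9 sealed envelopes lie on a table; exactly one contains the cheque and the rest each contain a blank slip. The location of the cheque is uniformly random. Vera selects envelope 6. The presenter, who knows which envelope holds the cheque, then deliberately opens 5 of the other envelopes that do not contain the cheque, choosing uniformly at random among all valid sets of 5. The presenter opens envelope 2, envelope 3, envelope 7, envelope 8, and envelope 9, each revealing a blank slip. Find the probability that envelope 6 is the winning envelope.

1/9

Condition on the true location of the cheque.
If it is in any of envelopes 1, 4, and 5 (prior 1/9 each): the presenter has 21 equally likely choices, so probability 1/21; weight (1/9)·(1/21) = 1/189 each.
If it is in any of envelopes 2, 3, 7, 8, and 9 (prior 1/9 each): that envelope was opened and seen not to hold the prize — ruled out; weight (1/9)·0 = 0 each.
If it is in envelope 6 (prior 1/9): the presenter has 56 equally likely choices, so probability 1/56; weight (1/9)·(1/56) = 1/504.
The weights sum to 1/56.
So P(the cheque in envelope 6 | the presenter opened envelope 2, envelope 3, envelope 7, envelope 8, and envelope 9) = (1/504) / (1/56) = 1/9.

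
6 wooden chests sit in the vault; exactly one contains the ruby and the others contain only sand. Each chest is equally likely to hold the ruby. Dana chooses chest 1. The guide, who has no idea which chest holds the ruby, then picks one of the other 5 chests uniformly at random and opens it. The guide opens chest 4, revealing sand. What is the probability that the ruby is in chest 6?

1/5

Consider each possible location of the ruby in turn.
If it is in any of chests 1, 2, 3, 5, and 6 (prior 1/6 each): the guide picks chest 4 with probability 1/5 regardless, and it is not the prize; weight (1/6)·(1/5) = 1/30 each.
If it is in chest 4 (prior 1/6): the guide opened chest 4, so this case is ruled out; weight (1/6)·0 = 0.
The weights sum to 1/6.
So P(the ruby in chest 6 | the guide opened chest 4) = (1/30) / (1/6) = 1/5.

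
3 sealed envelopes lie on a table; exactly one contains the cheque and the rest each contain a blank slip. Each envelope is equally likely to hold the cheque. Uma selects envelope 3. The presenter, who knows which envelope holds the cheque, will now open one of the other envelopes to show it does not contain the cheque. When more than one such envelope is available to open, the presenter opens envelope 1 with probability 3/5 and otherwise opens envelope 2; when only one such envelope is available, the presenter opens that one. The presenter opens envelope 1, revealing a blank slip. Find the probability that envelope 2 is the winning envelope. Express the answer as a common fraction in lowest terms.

5/8

Condition on the true location of the cheque.
If it is in envelope 1 (prior 1/3): the presenter opened envelope 1, so this case is ruled out; weight (1/3)·0 = 0.
If it is in envelope 2 (prior 1/3): only envelope 1 is available, probability 1; weight (1/3)·1 = 1/3.
If it is in envelope 3 (prior 1/3): envelope 1 is available, opened with probability 3/5; weight (1/3)·(3/5) = 1/5.
The weights sum to 8/15.
So P(the cheque in envelope 2 | the presenter opened envelope 1) = (1/3) / (8/15) = 5/8.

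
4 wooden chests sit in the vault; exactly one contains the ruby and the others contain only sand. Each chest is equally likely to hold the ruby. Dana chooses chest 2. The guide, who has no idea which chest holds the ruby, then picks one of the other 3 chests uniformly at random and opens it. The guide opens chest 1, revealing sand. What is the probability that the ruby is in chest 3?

1/3

Apply Bayes' rule, conditioning on where the ruby actually is.
If it is in chest 1 (prior 1/4): the guide opened chest 1, so this case is ruled out; weight (1/4)·0 = 0.
If it is in any of chests 2, 3, and 4 (prior 1/4 each): the guide picks chest 1 with probability 1/3 regardless, and it is not the prize; weight (1/4)·(1/3) = 1/12 each.
The weights sum to 1/4.
So P(the ruby in chest 3 | the guide opened chest 1) = (1/12) / (1/4) = 1/3.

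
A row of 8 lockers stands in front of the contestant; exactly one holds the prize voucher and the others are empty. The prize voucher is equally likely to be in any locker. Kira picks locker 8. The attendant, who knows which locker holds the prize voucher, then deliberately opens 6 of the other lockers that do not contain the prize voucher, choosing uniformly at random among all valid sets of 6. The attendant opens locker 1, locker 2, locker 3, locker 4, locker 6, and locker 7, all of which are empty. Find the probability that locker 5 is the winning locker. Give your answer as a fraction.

Consider each possible location of the prize voucher in turn.
If it is in any of lockers 1, 2, 3, 4, 6, and 7 (prior 1/8 each): that locker was opened and seen not to hold the prize — ruled out; weight (1/8)·0 = 0 each.
If it is in locker 5 (prior 1/8): the attendant has no choice, probability 1; weight (1/8)·1 = 1/8.
If it is in locker 8 (prior 1/8): the attendant has 7 equally likely choices, so probability 1/7; weight (1/8)·(1/7) = 1/56.
The weights sum to 1/7.
So P(the prize voucher in locker 5 | the attendant opened locker 1, locker 2, locker 3, locker 4, locker 6, and locker 7) = (1/8) / (1/7) = 7/8.

7/8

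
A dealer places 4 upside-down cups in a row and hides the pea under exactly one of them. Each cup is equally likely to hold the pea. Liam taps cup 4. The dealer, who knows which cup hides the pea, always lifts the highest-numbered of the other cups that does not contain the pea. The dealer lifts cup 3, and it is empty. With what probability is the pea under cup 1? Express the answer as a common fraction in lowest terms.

Apply Bayes' rule, conditioning on where the pea actually is.
If it is under any of cups 1, 2, and 4 (prior 1/4 each): cup 3 is the highest-numbered option available, probability 1; weight (1/4)·1 = 1/4 each.
If it is under cup 3 (prior 1/4): the dealer opened cup 3, so this case is ruled out; weight (1/4)·0 = 0.
The weights sum to 3/4.
So P(the pea under cup 1 | the dealer opened cup 3) = (1/4) / (3/4) = 1/3.

1/3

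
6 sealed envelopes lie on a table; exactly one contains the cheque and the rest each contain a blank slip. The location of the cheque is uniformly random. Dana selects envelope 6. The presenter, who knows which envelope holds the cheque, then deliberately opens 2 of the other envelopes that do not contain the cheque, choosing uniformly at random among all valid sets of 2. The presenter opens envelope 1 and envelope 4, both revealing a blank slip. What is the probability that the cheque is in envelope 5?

5/18

Apply Bayes' rule, conditioning on where the cheque actually is.
If it is in either of envelopes 1 and 4 (prior 1/6 each): that envelope was opened and seen not to hold the prize — ruled out; weight (1/6)·0 = 0 each.
If it is in any of envelopes 2, 3, and 5 (prior 1/6 each): the presenter has 6 equally likely choices, so probability 1/6; weight (1/6)·(1/6) = 1/36 each.
If it is in envelope 6 (prior 1/6): the presenter has 10 equally likely choices, so probability 1/10; weight (1/6)·(1/10) = 1/60.
The weights sum to 1/10.
So P(the cheque in envelope 5 | the presenter opened envelope 1 and envelope 4) = (1/36) / (1/10) = 5/18.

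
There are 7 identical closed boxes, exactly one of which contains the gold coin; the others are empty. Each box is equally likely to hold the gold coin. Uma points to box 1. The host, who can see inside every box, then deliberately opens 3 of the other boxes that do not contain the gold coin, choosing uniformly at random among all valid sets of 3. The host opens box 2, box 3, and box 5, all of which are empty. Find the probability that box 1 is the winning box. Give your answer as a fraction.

1/7

Condition on the true location of the gold coin.
If it is in box 1 (prior 1/7): the host has 20 equally likely choices, so probability 1/20; weight (1/7)·(1/20) = 1/140.
If it is in any of boxes 2, 3, and 5 (prior 1/7 each): that box was opened and seen not to hold the prize — ruled out; weight (1/7)·0 = 0 each.
If it is in any of boxes 4, 6, and 7 (prior 1/7 each): the host has 10 equally likely choices, so probability 1/10; weight (1/7)·(1/10) = 1/70 each.
The weights sum to 1/20.
So P(the gold coin in box 1 | the host opened box 2, box 3, and box 5) = (1/140) / (1/20) = 1/7.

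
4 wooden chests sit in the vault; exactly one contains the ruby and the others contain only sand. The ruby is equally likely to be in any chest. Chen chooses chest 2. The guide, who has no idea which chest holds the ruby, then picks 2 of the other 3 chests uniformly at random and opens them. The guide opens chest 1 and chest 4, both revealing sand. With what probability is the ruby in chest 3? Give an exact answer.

Condition on the true location of the ruby.
If it is in either of chests 1 and 4 (prior 1/4 each): that chest was opened and seen not to hold the prize — ruled out; weight (1/4)·0 = 0 each.
If it is in either of chests 2 and 3 (prior 1/4 each): the guide picks exactly this set with probability 1/3 regardless, and none is the prize; weight (1/4)·(1/3) = 1/12 each.
The weights sum to 1/6.
So P(the ruby in chest 3 | the guide opened chest 1 and chest 4) = (1/12) / (1/6) = 1/2.

1/2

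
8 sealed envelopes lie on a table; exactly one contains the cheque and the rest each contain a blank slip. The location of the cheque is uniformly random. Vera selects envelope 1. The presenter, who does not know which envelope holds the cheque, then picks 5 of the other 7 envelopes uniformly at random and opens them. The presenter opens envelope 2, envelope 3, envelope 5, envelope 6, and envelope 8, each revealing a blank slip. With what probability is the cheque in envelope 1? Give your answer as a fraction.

Condition on the true location of the cheque.
If it is in any of envelopes 1, 4, and 7 (prior 1/8 each): the presenter picks exactly this set with probability 1/21 regardless, and none is the prize; weight (1/8)·(1/21) = 1/168 each.
If it is in any of envelopes 2, 3, 5, 6, and 8 (prior 1/8 each): that envelope was opened and seen not to hold the prize — ruled out; weight (1/8)·0 = 0 each.
The weights sum to 1/56.
So P(the cheque in envelope 1 | the presenter opened envelope 2, envelope 3, envelope 5, envelope 6, and envelope 8) = (1/168) / (1/56) = 1/3.

1/3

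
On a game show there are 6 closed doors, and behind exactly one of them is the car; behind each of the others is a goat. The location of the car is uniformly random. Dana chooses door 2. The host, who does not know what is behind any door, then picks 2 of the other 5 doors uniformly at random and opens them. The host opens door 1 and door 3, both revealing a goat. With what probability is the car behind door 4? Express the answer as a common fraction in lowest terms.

Because the host chose which doors to open without knowing where the car is, the choice is independent of the prize location. Learning that none of the 2 opened doors holds the car simply rules out those 2 locations and leaves the remaining 4 doors still equally likely by symmetry.
So P(the car behind door 4) = 1/4.

1/4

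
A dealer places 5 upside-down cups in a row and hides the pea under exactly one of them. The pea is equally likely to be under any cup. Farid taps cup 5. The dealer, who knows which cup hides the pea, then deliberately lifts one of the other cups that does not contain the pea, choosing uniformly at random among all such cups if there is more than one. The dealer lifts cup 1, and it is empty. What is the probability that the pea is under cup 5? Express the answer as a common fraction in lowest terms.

Apply Bayes' rule, conditioning on where the pea actually is.
If it is under cup 1 (prior 1/5): the dealer opened cup 1, so this case is ruled out; weight (1/5)·0 = 0.
If it is under any of cups 2, 3, and 4 (prior 1/5 each): the dealer has 3 equally likely choices, so probability 1/3; weight (1/5)·(1/3) = 1/15 each.
If it is under cup 5 (prior 1/5): the dealer has 4 equally likely choices, so probability 1/4; weight (1/5)·(1/4) = 1/20.
The weights sum to 1/4.
So P(the pea under cup 5 | the dealer opened cup 1) = (1/20) / (1/4) = 1/5.

1/5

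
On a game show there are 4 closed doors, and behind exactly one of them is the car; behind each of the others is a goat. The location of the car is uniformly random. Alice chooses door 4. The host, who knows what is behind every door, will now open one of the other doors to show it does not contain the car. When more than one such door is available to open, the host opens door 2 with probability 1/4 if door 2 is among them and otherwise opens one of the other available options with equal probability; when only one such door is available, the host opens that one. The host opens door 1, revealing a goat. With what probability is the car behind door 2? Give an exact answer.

Condition on the true location of the car.
If it is behind door 1 (prior 1/4): the host opened door 1, so this case is ruled out; weight (1/4)·0 = 0.
If it is behind door 2 (prior 1/4): door 2 holds the prize so is unavailable; the host chooses uniformly among the 2 others, probability 1/2; weight (1/4)·(1/2) = 1/8.
If it is behind door 3 (prior 1/4): door 2 is available but not opened, probability 3/4; weight (1/4)·(3/4) = 3/16.
If it is behind door 4 (prior 1/4): door 2 is available but not opened; door 1 gets probability (1 − 1/4)/2 = 3/8; weight (1/4)·(3/8) = 3/32.
The weights sum to 13/32.
So P(the car behind door 2 | the host opened door 1) = (1/8) / (13/32) = 4/13.

4/13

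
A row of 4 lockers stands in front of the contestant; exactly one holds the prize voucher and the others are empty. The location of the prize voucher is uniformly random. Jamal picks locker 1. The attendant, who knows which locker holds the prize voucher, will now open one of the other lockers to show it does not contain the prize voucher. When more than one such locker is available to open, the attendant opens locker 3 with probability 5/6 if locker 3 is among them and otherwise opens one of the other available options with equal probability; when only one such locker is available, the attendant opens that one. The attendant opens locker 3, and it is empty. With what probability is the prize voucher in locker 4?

Condition on the true location of the prize voucher.
If it is in any of lockers 1, 2, and 4 (prior 1/4 each): locker 3 is available, opened with probability 5/6; weight (1/4)·(5/6) = 5/24 each.
If it is in locker 3 (prior 1/4): the attendant opened locker 3, so this case is ruled out; weight (1/4)·0 = 0.
The weights sum to 5/8.
So P(the prize voucher in locker 4 | the attendant opened locker 3) = (5/24) / (5/8) = 1/3.

1/3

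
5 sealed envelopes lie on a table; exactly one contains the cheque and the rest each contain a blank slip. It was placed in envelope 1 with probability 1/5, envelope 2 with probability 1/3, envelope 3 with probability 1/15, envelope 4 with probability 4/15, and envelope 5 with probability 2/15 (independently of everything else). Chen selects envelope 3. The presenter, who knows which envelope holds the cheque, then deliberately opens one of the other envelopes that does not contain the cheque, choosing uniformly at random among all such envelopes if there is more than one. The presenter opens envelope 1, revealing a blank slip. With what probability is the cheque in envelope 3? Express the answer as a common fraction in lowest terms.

Apply Bayes' rule, conditioning on where the cheque actually is.
If it is in envelope 1 (prior 1/5): the presenter opened envelope 1, so this case is ruled out; weight (1/5)·0 = 0.
If it is in envelope 2 (prior 1/3): the presenter has 3 equally likely choices, so probability 1/3; weight (1/3)·(1/3) = 1/9.
If it is in envelope 3 (prior 1/15): the presenter has 4 equally likely choices, so probability 1/4; weight (1/15)·(1/4) = 1/60.
If it is in envelope 4 (prior 4/15): the presenter has 3 equally likely choices, so probability 1/3; weight (4/15)·(1/3) = 4/45.
If it is in envelope 5 (prior 2/15): the presenter has 3 equally likely choices, so probability 1/3; weight (2/15)·(1/3) = 2/45.
The weights sum to 47/180.
So P(the cheque in envelope 3 | the presenter opened envelope 1) = (1/60) / (47/180) = 3/47.

3/47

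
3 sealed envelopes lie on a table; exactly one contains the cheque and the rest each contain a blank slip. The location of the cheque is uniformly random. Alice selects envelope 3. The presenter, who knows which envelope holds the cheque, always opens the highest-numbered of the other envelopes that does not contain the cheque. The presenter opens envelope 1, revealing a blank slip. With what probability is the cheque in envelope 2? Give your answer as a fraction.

Apply Bayes' rule, conditioning on where the cheque actually is.
If it is in envelope 1 (prior 1/3): the presenter opened envelope 1, so this case is ruled out; weight (1/3)·0 = 0.
If it is in envelope 2 (prior 1/3): envelope 1 is the highest-numbered option available, probability 1; weight (1/3)·1 = 1/3.
If it is in envelope 3 (prior 1/3): the presenter would have opened envelope 2 instead, probability 0; weight (1/3)·0 = 0.
The weights sum to 1/3.
So P(the cheque in envelope 2 | the presenter opened envelope 1) = (1/3) / (1/3) = 1.

1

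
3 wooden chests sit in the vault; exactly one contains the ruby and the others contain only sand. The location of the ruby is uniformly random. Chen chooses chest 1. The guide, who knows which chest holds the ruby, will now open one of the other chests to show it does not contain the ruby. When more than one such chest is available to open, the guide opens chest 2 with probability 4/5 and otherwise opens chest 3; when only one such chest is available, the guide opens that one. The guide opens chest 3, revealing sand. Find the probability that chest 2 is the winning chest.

Consider each possible location of the ruby in turn.
If it is in chest 1 (prior 1/3): chest 2 is available but not opened, probability 1/5; weight (1/3)·(1/5) = 1/15.
If it is in chest 2 (prior 1/3): only chest 3 is available, probability 1; weight (1/3)·1 = 1/3.
If it is in chest 3 (prior 1/3): the guide opened chest 3, so this case is ruled out; weight (1/3)·0 = 0.
The weights sum to 2/5.
So P(the ruby in chest 2 | the guide opened chest 3) = (1/3) / (2/5) = 5/6.

5/6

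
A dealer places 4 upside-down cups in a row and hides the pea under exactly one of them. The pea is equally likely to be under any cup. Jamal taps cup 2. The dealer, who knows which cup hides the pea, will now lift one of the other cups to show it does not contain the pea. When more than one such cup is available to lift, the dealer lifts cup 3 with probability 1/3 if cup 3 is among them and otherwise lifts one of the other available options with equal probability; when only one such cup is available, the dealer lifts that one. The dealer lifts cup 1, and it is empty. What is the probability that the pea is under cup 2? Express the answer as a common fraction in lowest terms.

2/9

Consider each possible location of the pea in turn.
If it is under cup 1 (prior 1/4): the dealer opened cup 1, so this case is ruled out; weight (1/4)·0 = 0.
If it is under cup 2 (prior 1/4): cup 3 is available but not opened; cup 1 gets probability (1 − 1/3)/2 = 1/3; weight (1/4)·(1/3) = 1/12.
If it is under cup 3 (prior 1/4): cup 3 holds the prize so is unavailable; the dealer chooses uniformly among the 2 others, probability 1/2; weight (1/4)·(1/2) = 1/8.
If it is under cup 4 (prior 1/4): cup 3 is available but not opened, probability 2/3; weight (1/4)·(2/3) = 1/6.
The weights sum to 3/8.
So P(the pea under cup 2 | the dealer opened cup 1) = (1/12) / (3/8) = 2/9.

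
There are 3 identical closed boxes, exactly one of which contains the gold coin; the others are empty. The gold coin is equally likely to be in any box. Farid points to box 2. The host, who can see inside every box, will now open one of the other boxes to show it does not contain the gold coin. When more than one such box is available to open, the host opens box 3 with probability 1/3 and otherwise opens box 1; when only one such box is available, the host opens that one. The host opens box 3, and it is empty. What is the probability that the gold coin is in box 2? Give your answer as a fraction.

1/4

Apply Bayes' rule, conditioning on where the gold coin actually is.
If it is in box 1 (prior 1/3): only box 3 is available, probability 1; weight (1/3)·1 = 1/3.
If it is in box 2 (prior 1/3): box 3 is available, opened with probability 1/3; weight (1/3)·(1/3) = 1/9.
If it is in box 3 (prior 1/3): the host opened box 3, so this case is ruled out; weight (1/3)·0 = 0.
The weights sum to 4/9.
So P(the gold coin in box 2 | the host opened box 3) = (1/9) / (4/9) = 1/4.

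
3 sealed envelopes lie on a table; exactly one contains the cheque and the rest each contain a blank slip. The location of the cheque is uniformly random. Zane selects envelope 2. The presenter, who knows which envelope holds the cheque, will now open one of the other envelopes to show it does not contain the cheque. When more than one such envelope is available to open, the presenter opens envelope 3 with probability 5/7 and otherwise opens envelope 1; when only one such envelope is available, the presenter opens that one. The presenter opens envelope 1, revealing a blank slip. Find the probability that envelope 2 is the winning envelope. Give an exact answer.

2/9

Condition on the true location of the cheque.
If it is in envelope 1 (prior 1/3): the presenter opened envelope 1, so this case is ruled out; weight (1/3)·0 = 0.
If it is in envelope 2 (prior 1/3): envelope 3 is available but not opened, probability 2/7; weight (1/3)·(2/7) = 2/21.
If it is in envelope 3 (prior 1/3): only envelope 1 is available, probability 1; weight (1/3)·1 = 1/3.
The weights sum to 3/7.
So P(the cheque in envelope 2 | the presenter opened envelope 1) = (2/21) / (3/7) = 2/9.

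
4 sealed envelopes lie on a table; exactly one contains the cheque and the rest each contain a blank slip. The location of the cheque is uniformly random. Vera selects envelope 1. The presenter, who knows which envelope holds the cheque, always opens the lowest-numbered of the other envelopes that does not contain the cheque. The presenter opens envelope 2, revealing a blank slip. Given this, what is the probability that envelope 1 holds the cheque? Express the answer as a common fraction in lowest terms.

Consider each possible location of the cheque in turn.
If it is in any of envelopes 1, 3, and 4 (prior 1/4 each): envelope 2 is the lowest-numbered option available, probability 1; weight (1/4)·1 = 1/4 each.
If it is in envelope 2 (prior 1/4): the presenter opened envelope 2, so this case is ruled out; weight (1/4)·0 = 0.
The weights sum to 3/4.
So P(the cheque in envelope 1 | the presenter opened envelope 2) = (1/4) / (3/4) = 1/3.

1/3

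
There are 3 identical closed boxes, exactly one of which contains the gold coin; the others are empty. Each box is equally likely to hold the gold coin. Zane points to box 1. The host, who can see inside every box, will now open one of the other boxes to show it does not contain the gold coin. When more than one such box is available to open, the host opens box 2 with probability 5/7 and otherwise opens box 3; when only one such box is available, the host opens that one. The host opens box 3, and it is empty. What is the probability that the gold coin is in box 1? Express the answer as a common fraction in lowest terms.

2/9

Consider each possible location of the gold coin in turn.
If it is in box 1 (prior 1/3): box 2 is available but not opened, probability 2/7; weight (1/3)·(2/7) = 2/21.
If it is in box 2 (prior 1/3): only box 3 is available, probability 1; weight (1/3)·1 = 1/3.
If it is in box 3 (prior 1/3): the host opened box 3, so this case is ruled out; weight (1/3)·0 = 0.
The weights sum to 3/7.
So P(the gold coin in box 1 | the host opened box 3) = (2/21) / (3/7) = 2/9.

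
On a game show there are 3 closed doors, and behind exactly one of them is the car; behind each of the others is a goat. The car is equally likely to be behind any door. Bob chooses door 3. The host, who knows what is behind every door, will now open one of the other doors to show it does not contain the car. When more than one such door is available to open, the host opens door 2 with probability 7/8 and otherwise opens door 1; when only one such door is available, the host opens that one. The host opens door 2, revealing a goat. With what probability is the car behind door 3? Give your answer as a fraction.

7/15

Consider each possible location of the car in turn.
If it is behind door 1 (prior 1/3): only door 2 is available, probability 1; weight (1/3)·1 = 1/3.
If it is behind door 2 (prior 1/3): the host opened door 2, so this case is ruled out; weight (1/3)·0 = 0.
If it is behind door 3 (prior 1/3): door 2 is available, opened with probability 7/8; weight (1/3)·(7/8) = 7/24.
The weights sum to 5/8.
So P(the car behind door 3 | the host opened door 2) = (7/24) / (5/8) = 7/15.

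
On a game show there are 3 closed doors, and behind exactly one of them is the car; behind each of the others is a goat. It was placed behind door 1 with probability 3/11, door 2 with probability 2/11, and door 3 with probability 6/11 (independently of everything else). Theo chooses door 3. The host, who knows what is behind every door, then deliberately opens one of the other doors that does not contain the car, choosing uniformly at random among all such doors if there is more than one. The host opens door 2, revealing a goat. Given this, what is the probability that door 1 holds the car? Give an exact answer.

Condition on the true location of the car.
If it is behind door 1 (prior 3/11): the host has no choice, probability 1; weight (3/11)·1 = 3/11.
If it is behind door 2 (prior 2/11): the host opened door 2, so this case is ruled out; weight (2/11)·0 = 0.
If it is behind door 3 (prior 6/11): the host has 2 equally likely choices, so probability 1/2; weight (6/11)·(1/2) = 3/11.
The weights sum to 6/11.
So P(the car behind door 1 | the host opened door 2) = (3/11) / (6/11) = 1/2.

1/2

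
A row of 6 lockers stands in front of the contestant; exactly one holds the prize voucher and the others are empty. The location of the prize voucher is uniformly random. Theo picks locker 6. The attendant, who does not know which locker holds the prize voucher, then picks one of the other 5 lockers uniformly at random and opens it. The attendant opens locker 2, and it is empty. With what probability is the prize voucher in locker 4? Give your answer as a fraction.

Apply Bayes' rule, conditioning on where the prize voucher actually is.
If it is in any of lockers 1, 3, 4, 5, and 6 (prior 1/6 each): the attendant picks locker 2 with probability 1/5 regardless, and it is not the prize; weight (1/6)·(1/5) = 1/30 each.
If it is in locker 2 (prior 1/6): the attendant opened locker 2, so this case is ruled out; weight (1/6)·0 = 0.
The weights sum to 1/6.
So P(the prize voucher in locker 4 | the attendant opened locker 2) = (1/30) / (1/6) = 1/5.

1/5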